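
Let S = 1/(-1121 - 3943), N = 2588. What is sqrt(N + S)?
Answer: 11*sqrt(137121726)/2532 ≈ 50.872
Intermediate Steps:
S = -1/5064 (S = 1/(-5064) = -1/5064 ≈ -0.00019747)
sqrt(N + S) = sqrt(2588 - 1/5064) = sqrt(13105631/5064) = 11*sqrt(137121726)/2532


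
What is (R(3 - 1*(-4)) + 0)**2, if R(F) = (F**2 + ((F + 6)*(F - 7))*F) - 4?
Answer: 2025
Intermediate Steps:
R(F) = -4 + F**2 + F*(-7 + F)*(6 + F) (R(F) = (F**2 + ((6 + F)*(-7 + F))*F) - 4 = (F**2 + ((-7 + F)*(6 + F))*F) - 4 = (F**2 + F*(-7 + F)*(6 + F)) - 4 = -4 + F**2 + F*(-7 + F)*(6 + F))
(R(3 - 1*(-4)) + 0)**2 = ((-4 + (3 - 1*(-4))**3 - 42*(3 - 1*(-4))) + 0)**2 = ((-4 + (3 + 4)**3 - 42*(3 + 4)) + 0)**2 = ((-4 + 7**3 - 42*7) + 0)**2 = ((-4 + 343 - 294) + 0)**2 = (45 + 0)**2 = 45**2 = 2025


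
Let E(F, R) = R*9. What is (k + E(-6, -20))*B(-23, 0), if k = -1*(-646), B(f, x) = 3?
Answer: 1398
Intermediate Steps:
E(F, R) = 9*R
k = 646
(k + E(-6, -20))*B(-23, 0) = (646 + 9*(-20))*3 = (646 - 180)*3 = 466*3 = 1398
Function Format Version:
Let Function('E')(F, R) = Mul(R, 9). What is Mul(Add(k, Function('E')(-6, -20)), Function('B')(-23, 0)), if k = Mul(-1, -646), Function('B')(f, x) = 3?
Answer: 1398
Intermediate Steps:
Function('E')(F, R) = Mul(9, R)
k = 646
Mul(Add(k, Function('E')(-6, -20)), Function('B')(-23, 0)) = Mul(Add(646, Mul(9, -20)), 3) = Mul(Add(646, -180), 3) = Mul(466, 3) = 1398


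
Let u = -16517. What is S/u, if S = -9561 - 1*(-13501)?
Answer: -3940/16517 ≈ -0.23854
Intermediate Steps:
S = 3940 (S = -9561 + 13501 = 3940)
S/u = 3940/(-16517) = 3940*(-1/16517) = -3940/16517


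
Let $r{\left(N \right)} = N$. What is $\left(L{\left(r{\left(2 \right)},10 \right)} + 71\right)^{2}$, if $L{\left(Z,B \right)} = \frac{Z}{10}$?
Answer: $\frac{126736}{25} \approx 5069.4$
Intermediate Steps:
$L{\left(Z,B \right)} = \frac{Z}{10}$ ($L{\left(Z,B \right)} = Z \frac{1}{10} = \frac{Z}{10}$)
$\left(L{\left(r{\left(2 \right)},10 \right)} + 71\right)^{2} = \left(\frac{1}{10} \cdot 2 + 71\right)^{2} = \left(\frac{1}{5} + 71\right)^{2} = \left(\frac{356}{5}\right)^{2} = \frac{126736}{25}$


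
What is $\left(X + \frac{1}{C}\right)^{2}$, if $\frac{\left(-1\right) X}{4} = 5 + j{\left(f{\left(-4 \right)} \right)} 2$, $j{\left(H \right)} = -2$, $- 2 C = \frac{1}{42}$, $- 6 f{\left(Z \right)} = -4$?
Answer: $7744$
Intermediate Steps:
$f{\left(Z \right)} = \frac{2}{3}$ ($f{\left(Z \right)} = \left(- \frac{1}{6}\right) \left(-4\right) = \frac{2}{3}$)
$C = - \frac{1}{84}$ ($C = - \frac{1}{2 \cdot 42} = \left(- \frac{1}{2}\right) \frac{1}{42} = - \frac{1}{84} \approx -0.011905$)
$X = -4$ ($X = - 4 \left(5 - 4\right) = \left(-4\right) 1 = -4$)
$\left(X + \frac{1}{C}\right)^{2} = \left(-4 + \frac{1}{- \frac{1}{84}}\right)^{2} = \left(-4 - 84\right)^{2} = \left(-88\right)^{2} = 7744$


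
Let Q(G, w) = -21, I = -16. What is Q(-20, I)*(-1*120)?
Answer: 2520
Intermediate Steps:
Q(-20, I)*(-1*120) = -(-21)*120 = -21*(-120) = 2520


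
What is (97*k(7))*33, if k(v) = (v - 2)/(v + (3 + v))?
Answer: 16005/17 ≈ 941.47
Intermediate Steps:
k(v) = (-2 + v)/(3 + 2*v)
(97*k(7))*33 = (97*((-2 + 7)/(3 + 2*7)))*33 = (97*(5/(3 + 14)))*33 = (97*(5/17))*33 = (485/17)*33 = 16005/17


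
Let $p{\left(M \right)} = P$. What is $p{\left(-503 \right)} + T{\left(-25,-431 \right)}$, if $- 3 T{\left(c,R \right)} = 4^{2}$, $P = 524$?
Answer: $\frac{1556}{3} \approx 518.67$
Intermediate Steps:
$p{\left(M \right)} = 524$
$T{\left(c,R \right)} = - \frac{16}{3}$ ($T{\left(c,R \right)} = - \frac{4^{2}}{3} = \left(- \frac{1}{3}\right) 16 = - \frac{16}{3}$)
$p{\left(-503 \right)} + T{\left(-25,-431 \right)} = 524 - \frac{16}{3} = \frac{1556}{3}$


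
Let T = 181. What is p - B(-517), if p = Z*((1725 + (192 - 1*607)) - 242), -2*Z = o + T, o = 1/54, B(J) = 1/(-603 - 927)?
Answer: -16432861/170 ≈ -96664.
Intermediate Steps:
B(J) = -1/1530 (B(J) = 1/(-1530) = -1/1530)
o = 1/54 ≈ 0.018519
Z = -9775/108 (Z = -(1/54 + 181)/2 = -½*9775/54 = -9775/108 ≈ -90.509)
p = -869975/9 (p = -9775*((1725 + (192 - 1*607)) - 242)/108 = -9775*((1725 + (192 - 607)) - 242)/108 = -9775*((1725 - 415) - 242)/108 = -9775*(1310 - 242)/108 = -9775/108*1068 = -869975/9 ≈ -96664.)
p - B(-517) = -869975/9 - 1*(-1/1530) = -869975/9 + 1/1530 = -16432861/170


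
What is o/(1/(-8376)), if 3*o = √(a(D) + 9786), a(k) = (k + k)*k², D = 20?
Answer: -2792*√25786 ≈ -4.4834e+5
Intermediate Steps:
a(k) = 2*k³ (a(k) = (2*k)*k² = 2*k³)
o = √25786/3 (o = √(2*20³ + 9786)/3 = √(2*8000 + 9786)/3 = √(16000 + 9786)/3 = √25786/3 ≈ 53.527)
o/(1/(-8376)) = (√25786/3)/(1/(-8376)) = (√25786/3)/(-1/8376) = (√25786/3)*(-8376) = -2792*√25786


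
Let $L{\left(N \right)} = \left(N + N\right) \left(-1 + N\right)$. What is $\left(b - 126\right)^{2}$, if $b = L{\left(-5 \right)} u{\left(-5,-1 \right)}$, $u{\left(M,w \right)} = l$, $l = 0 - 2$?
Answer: $60516$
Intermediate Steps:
$L{\left(N \right)} = 2 N \left(-1 + N\right)$
$l = -2$ ($l = 0 - 2 = -2$)
$u{\left(M,w \right)} = -2$
$b = -120$ ($b = 2 \left(-5\right) \left(-1 - 5\right) \left(-2\right) = 2 \left(-5\right) \left(-6\right) \left(-2\right) = 60 \left(-2\right) = -120$)
$\left(b - 126\right)^{2} = \left(-120 - 126\right)^{2} = \left(-246\right)^{2} = 60516$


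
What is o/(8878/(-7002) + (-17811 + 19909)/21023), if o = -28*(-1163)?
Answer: -2396759994972/85975999 ≈ -27877.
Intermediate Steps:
o = 32564
o/(8878/(-7002) + (-17811 + 19909)/21023) = 32564/(8878/(-7002) + (-17811 + 19909)/21023) = 32564/(8878*(-1/7002) + 2098*(1/21023)) = 32564/(-4439/3501 + 2098/21023) = 32564/(-85975999/73601523) = 32564*(-73601523/85975999) = -2396759994972/85975999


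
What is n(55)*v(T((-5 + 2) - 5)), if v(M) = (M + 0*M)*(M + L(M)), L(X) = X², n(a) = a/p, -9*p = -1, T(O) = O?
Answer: -221760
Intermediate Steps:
p = ⅑ (p = -⅑*(-1) = ⅑ ≈ 0.11111)
n(a) = 9*a (n(a) = a/(⅑) = a*9 = 9*a)
v(M) = M*(M + M²) (v(M) = (M + 0*M)*(M + M²) = (M + 0)*(M + M²) = M*(M + M²))
n(55)*v(T((-5 + 2) - 5)) = (9*55)*(((-5 + 2) - 5)²*(1 + ((-5 + 2) - 5))) = 495*((-3 - 5)²*(1 + (-3 - 5))) = 495*((-8)²*(1 - 8)) = 495*(64*(-7)) = 495*(-448) = -221760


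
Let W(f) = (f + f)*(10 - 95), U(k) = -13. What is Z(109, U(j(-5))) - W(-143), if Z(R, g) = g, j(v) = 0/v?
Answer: -24323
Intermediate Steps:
j(v) = 0
W(f) = -170*f (W(f) = (2*f)*(-85) = -170*f)
Z(109, U(j(-5))) - W(-143) = -13 - (-170)*(-143) = -13 - 1*24310 = -13 - 24310 = -24323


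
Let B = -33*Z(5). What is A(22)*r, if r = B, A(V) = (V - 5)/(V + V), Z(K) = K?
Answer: -255/4 ≈ -63.750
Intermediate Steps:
A(V) = (-5 + V)/(2*V) (A(V) = (-5 + V)/((2*V)) = (-5 + V)*(1/(2*V)) = (-5 + V)/(2*V))
B = -165 (B = -33*5 = -165)
r = -165
A(22)*r = ((½)*(-5 + 22)/22)*(-165) = ((½)*(1/22)*17)*(-165) = (17/44)*(-165) = -255/4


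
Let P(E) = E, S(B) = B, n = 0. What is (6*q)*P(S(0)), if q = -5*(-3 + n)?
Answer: 0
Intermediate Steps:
q = 15 (q = -5*(-3 + 0) = -5*(-3) = 15)
(6*q)*P(S(0)) = (6*15)*0 = 90*0 = 0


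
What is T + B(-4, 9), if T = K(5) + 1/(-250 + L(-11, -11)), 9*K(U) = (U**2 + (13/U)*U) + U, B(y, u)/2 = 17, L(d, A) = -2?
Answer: 3257/84 ≈ 38.774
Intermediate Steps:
B(y, u) = 34 (B(y, u) = 2*17 = 34)
K(U) = 13/9 + U/9 + U**2/9 (K(U) = ((U**2 + (13/U)*U) + U)/9 = ((U**2 + 13) + U)/9 = ((13 + U**2) + U)/9 = (13 + U + U**2)/9 = 13/9 + U/9 + U**2/9)
T = 401/84 (T = (13/9 + (1/9)*5 + (1/9)*5**2) + 1/(-250 - 2) = (13/9 + 5/9 + (1/9)*25) + 1/(-252) = (13/9 + 5/9 + 25/9) - 1/252 = 43/9 - 1/252 = 401/84 ≈ 4.7738)
T + B(-4, 9) = 401/84 + 34 = 3257/84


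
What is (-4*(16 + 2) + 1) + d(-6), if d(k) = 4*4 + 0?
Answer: -55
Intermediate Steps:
d(k) = 16 (d(k) = 16 + 0 = 16)
(-4*(16 + 2) + 1) + d(-6) = (-4*(16 + 2) + 1) + 16 = (-4*18 + 1) + 16 = (-72 + 1) + 16 = -71 + 16 = -55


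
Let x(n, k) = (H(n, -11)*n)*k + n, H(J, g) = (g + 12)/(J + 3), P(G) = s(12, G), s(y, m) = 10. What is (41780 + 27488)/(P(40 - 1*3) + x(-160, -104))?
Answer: -5437538/20095 ≈ -270.59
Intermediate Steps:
P(G) = 10
H(J, g) = (12 + g)/(3 + J)
x(n, k) = n + k*n/(3 + n) (x(n, k) = (((12 - 11)/(3 + n))*n)*k + n = ((1/(3 + n))*n)*k + n = (n/(3 + n))*k + n = k*n/(3 + n) + n = n + k*n/(3 + n))
(41780 + 27488)/(P(40 - 1*3) + x(-160, -104)) = (41780 + 27488)/(10 - 160*(3 - 104 - 160)/(3 - 160)) = 69268/(10 - 160*(-261)/(-157)) = 69268/(10 - 160*(-1/157)*(-261)) = 69268/(10 - 41760/157) = 69268/(-40190/157) = 69268*(-157/40190) = -5437538/20095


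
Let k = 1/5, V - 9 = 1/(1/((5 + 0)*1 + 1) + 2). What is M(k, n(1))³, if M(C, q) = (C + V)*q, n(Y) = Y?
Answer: 247673152/274625 ≈ 901.86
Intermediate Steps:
V = 123/13 (V = 9 + 1/(1/((5 + 0)*1 + 1) + 2) = 9 + 1/(1/(5*1 + 1) + 2) = 9 + 1/(1/(5 + 1) + 2) = 9 + 1/(1/6 + 2) = 9 + 1/(⅙ + 2) = 9 + 1/(13/6) = 9 + 6/13 = 123/13 ≈ 9.4615)
k = ⅕ ≈ 0.20000
M(C, q) = q*(123/13 + C) (M(C, q) = (C + 123/13)*q = (123/13 + C)*q = q*(123/13 + C))
M(k, n(1))³ = ((1/13)*1*(123 + 13*(⅕)))³ = ((1/13)*1*(123 + 13/5))³ = ((1/13)*1*(628/5))³ = (628/65)³ = 247673152/274625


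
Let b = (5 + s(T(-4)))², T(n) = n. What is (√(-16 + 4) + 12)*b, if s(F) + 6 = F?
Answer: 300 + 50*I*√3 ≈ 300.0 + 86.603*I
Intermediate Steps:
s(F) = -6 + F
b = 25 (b = (5 + (-6 - 4))² = (5 - 10)² = (-5)² = 25)
(√(-16 + 4) + 12)*b = (√(-16 + 4) + 12)*25 = (√(-12) + 12)*25 = (2*I*√3 + 12)*25 = (12 + 2*I*√3)*25 = 300 + 50*I*√3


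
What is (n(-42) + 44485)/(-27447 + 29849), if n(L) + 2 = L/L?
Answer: 22242/1201 ≈ 18.520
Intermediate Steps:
n(L) = -1 (n(L) = -2 + L/L = -2 + 1 = -1)
(n(-42) + 44485)/(-27447 + 29849) = (-1 + 44485)/(-27447 + 29849) = 44484/2402 = 44484*(1/2402) = 22242/1201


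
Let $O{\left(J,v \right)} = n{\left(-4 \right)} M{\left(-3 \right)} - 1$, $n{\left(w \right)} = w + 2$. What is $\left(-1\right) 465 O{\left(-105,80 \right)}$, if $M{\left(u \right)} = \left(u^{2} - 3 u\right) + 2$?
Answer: $19065$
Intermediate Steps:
$n{\left(w \right)} = 2 + w$
$M{\left(u \right)} = 2 + u^{2} - 3 u$
$O{\left(J,v \right)} = -41$ ($O{\left(J,v \right)} = \left(2 - 4\right) \left(2 + \left(-3\right)^{2} - -9\right) - 1 = - 2 \left(2 + 9 + 9\right) - 1 = \left(-2\right) 20 - 1 = -40 - 1 = -41$)
$\left(-1\right) 465 O{\left(-105,80 \right)} = \left(-1\right) 465 \left(-41\right) = \left(-465\right) \left(-41\right) = 19065$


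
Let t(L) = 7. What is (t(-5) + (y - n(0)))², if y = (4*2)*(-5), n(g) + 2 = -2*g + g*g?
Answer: 961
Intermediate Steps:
n(g) = -2 + g² - 2*g (n(g) = -2 + (-2*g + g*g) = -2 + (-2*g + g²) = -2 + (g² - 2*g) = -2 + g² - 2*g)
y = -40 (y = 8*(-5) = -40)
(t(-5) + (y - n(0)))² = (7 + (-40 - (-2 + 0² - 2*0)))² = (7 + (-40 - (-2 + 0 + 0)))² = (7 + (-40 - 1*(-2)))² = (7 + (-40 + 2))² = (7 - 38)² = (-31)² = 961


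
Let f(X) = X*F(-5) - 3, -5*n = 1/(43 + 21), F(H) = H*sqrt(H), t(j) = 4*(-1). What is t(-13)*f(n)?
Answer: 12 - I*sqrt(5)/16 ≈ 12.0 - 0.13975*I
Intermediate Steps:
t(j) = -4
F(H) = H**(3/2)
n = -1/320 (n = -1/(5*(43 + 21)) = -1/5/64 = -1/5*1/64 = -1/320 ≈ -0.0031250)
f(X) = -3 - 5*I*X*sqrt(5) (f(X) = X*(-5)**(3/2) - 3 = X*(-5*I*sqrt(5)) - 3 = -5*I*X*sqrt(5) - 3 = -3 - 5*I*X*sqrt(5))
t(-13)*f(n) = -4*(-3 - 5*I*(-1/320)*sqrt(5)) = -4*(-3 + I*sqrt(5)/64) = 12 - I*sqrt(5)/16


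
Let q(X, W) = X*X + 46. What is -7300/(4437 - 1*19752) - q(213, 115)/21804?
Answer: -11919145/7420628 ≈ -1.6062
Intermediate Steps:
q(X, W) = 46 + X² (q(X, W) = X² + 46 = 46 + X²)
-7300/(4437 - 1*19752) - q(213, 115)/21804 = -7300/(4437 - 1*19752) - (46 + 213²)/21804 = -7300/(4437 - 19752) - (46 + 45369)/21804 = -7300/(-15315) - 45415/21804 = -7300*(-1/15315) - 1*45415/21804 = 1460/3063 - 45415/21804 = -11919145/7420628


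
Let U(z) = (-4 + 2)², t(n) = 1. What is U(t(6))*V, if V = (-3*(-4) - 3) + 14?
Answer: 92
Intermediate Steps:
V = 23 (V = (12 - 3) + 14 = 9 + 14 = 23)
U(z) = 4 (U(z) = (-2)² = 4)
U(t(6))*V = 4*23 = 92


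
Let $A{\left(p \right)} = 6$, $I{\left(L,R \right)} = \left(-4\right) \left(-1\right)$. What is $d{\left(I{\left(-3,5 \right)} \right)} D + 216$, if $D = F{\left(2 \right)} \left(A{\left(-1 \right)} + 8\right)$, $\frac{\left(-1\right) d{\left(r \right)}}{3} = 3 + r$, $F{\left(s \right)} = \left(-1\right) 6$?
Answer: $1980$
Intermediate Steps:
$I{\left(L,R \right)} = 4$
$F{\left(s \right)} = -6$
$d{\left(r \right)} = -9 - 3 r$ ($d{\left(r \right)} = - 3 \left(3 + r\right) = -9 - 3 r$)
$D = -84$ ($D = - 6 \left(6 + 8\right) = \left(-6\right) 14 = -84$)
$d{\left(I{\left(-3,5 \right)} \right)} D + 216 = \left(-9 - 12\right) \left(-84\right) + 216 = \left(-21\right) \left(-84\right) + 216 = 1764 + 216 = 1980$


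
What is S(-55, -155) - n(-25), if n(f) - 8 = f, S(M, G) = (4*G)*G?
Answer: 96117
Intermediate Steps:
S(M, G) = 4*G²
n(f) = 8 + f
S(-55, -155) - n(-25) = 4*(-155)² - (8 - 25) = 4*24025 - 1*(-17) = 96100 + 17 = 96117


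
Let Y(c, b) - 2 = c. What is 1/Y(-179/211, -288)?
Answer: 211/243 ≈ 0.86831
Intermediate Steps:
Y(c, b) = 2 + c
1/Y(-179/211, -288) = 1/(2 - 179/211) = 1/(243/211) = 211/243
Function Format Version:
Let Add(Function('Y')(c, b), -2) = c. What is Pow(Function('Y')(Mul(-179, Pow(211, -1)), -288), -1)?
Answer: Rational(211, 243) ≈ 0.86831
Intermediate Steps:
Function('Y')(c, b) = Add(2, c)
Pow(Function('Y')(Mul(-179, Pow(211, -1)), -288), -1) = Pow(Add(2, Mul(-179, Pow(211, -1))), -1) = Pow(Add(2, Mul(-179, Rational(1, 211))), -1) = Pow(Add(2, Rational(-179, 211)), -1) = Pow(Rational(243, 211), -1) = Rational(211, 243)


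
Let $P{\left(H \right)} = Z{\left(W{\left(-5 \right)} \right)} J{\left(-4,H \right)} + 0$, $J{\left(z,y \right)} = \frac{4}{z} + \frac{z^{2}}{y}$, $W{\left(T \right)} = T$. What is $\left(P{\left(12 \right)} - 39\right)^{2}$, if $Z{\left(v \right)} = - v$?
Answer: $\frac{12544}{9} \approx 1393.8$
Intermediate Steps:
$J{\left(z,y \right)} = \frac{4}{z} + \frac{z^{2}}{y}$
$P{\left(H \right)} = -5 + \frac{80}{H}$ ($P{\left(H \right)} = \left(-1\right) \left(-5\right) \left(\frac{4}{-4} + \frac{\left(-4\right)^{2}}{H}\right) + 0 = 5 \left(4 \left(- \frac{1}{4}\right) + \frac{1}{H} 16\right) + 0 = 5 \left(-1 + \frac{16}{H}\right) + 0 = \left(-5 + \frac{80}{H}\right) + 0 = -5 + \frac{80}{H}$)
$\left(P{\left(12 \right)} - 39\right)^{2} = \left(\left(-5 + \frac{80}{12}\right) - 39\right)^{2} = \left(\left(-5 + 80 \cdot \frac{1}{12}\right) - 39\right)^{2} = \left(\left(-5 + \frac{20}{3}\right) - 39\right)^{2} = \left(\frac{5}{3} - 39\right)^{2} = \left(- \frac{112}{3}\right)^{2} = \frac{12544}{9}$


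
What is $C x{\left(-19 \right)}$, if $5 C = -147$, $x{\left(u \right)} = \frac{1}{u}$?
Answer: $\frac{147}{95} \approx 1.5474$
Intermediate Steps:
$C = - \frac{147}{5}$ ($C = \frac{1}{5} \left(-147\right) = - \frac{147}{5} \approx -29.4$)
$C x{\left(-19 \right)} = - \frac{147}{5 \left(-19\right)} = \left(- \frac{147}{5}\right) \left(- \frac{1}{19}\right) = \frac{147}{95}$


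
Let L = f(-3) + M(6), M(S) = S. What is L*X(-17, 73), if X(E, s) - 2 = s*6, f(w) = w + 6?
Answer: 3960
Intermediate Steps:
f(w) = 6 + w
X(E, s) = 2 + 6*s (X(E, s) = 2 + s*6 = 2 + 6*s)
L = 9 (L = (6 - 3) + 6 = 3 + 6 = 9)
L*X(-17, 73) = 9*(2 + 6*73) = 9*(2 + 438) = 9*440 = 3960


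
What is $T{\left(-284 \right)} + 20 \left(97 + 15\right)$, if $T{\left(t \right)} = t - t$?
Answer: $2240$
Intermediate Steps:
$T{\left(t \right)} = 0$
$T{\left(-284 \right)} + 20 \left(97 + 15\right) = 0 + 20 \left(97 + 15\right) = 0 + 20 \cdot 112 = 0 + 2240 = 2240$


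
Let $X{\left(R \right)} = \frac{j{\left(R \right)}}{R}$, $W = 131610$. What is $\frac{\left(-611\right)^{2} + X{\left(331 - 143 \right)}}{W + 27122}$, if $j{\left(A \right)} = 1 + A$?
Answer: $\frac{70184537}{29841616} \approx 2.3519$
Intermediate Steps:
$X{\left(R \right)} = \frac{1 + R}{R}$
$\frac{\left(-611\right)^{2} + X{\left(331 - 143 \right)}}{W + 27122} = \frac{\left(-611\right)^{2} + \frac{1 + \left(331 - 143\right)}{331 - 143}}{131610 + 27122} = \frac{373321 + \frac{1 + 188}{188}}{158732} = \left(373321 + \frac{1}{188} \cdot 189\right) \frac{1}{158732} = \left(373321 + \frac{189}{188}\right) \frac{1}{158732} = \frac{70184537}{188} \cdot \frac{1}{158732} = \frac{70184537}{29841616}$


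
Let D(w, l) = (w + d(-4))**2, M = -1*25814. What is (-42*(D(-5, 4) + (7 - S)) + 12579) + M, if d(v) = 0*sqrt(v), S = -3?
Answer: -14705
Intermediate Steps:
d(v) = 0
M = -25814
D(w, l) = w**2 (D(w, l) = (w + 0)**2 = w**2)
(-42*(D(-5, 4) + (7 - S)) + 12579) + M = (-42*((-5)**2 + (7 - 1*(-3))) + 12579) - 25814 = (-42*(25 + (7 + 3)) + 12579) - 25814 = (-42*(25 + 10) + 12579) - 25814 = (-42*35 + 12579) - 25814 = (-1470 + 12579) - 25814 = 11109 - 25814 = -14705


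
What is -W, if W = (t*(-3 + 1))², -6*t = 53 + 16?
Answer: -529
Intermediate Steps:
t = -23/2 (t = -(53 + 16)/6 = -⅙*69 = -23/2 ≈ -11.500)
W = 529 (W = (-23*(-3 + 1)/2)² = (-23/2*(-2))² = 23² = 529)
-W = -1*529 = -529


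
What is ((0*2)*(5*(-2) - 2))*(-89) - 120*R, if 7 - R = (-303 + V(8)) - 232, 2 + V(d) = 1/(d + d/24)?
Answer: -326328/5 ≈ -65266.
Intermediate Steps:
V(d) = -2 + 24/(25*d) (V(d) = -2 + 1/(d + d/24) = -2 + 1/(25*d/24) = -2 + 24/(25*d))
R = 13597/25 (R = 7 - ((-303 + (-2 + (24/25)/8)) - 232) = 7 - ((-303 + (-2 + (24/25)*(1/8))) - 232) = 7 - ((-303 + (-2 + 3/25)) - 232) = 7 - ((-303 - 47/25) - 232) = 7 - (-7622/25 - 232) = 7 - 1*(-13422/25) = 7 + 13422/25 = 13597/25 ≈ 543.88)
((0*2)*(5*(-2) - 2))*(-89) - 120*R = ((0*2)*(5*(-2) - 2))*(-89) - 120*13597/25 = (0*(-10 - 2))*(-89) - 326328/5 = (0*(-12))*(-89) - 326328/5 = 0*(-89) - 326328/5 = 0 - 326328/5 = -326328/5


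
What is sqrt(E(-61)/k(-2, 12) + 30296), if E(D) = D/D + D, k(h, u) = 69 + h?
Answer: 2*sqrt(33998681)/67 ≈ 174.05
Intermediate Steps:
E(D) = 1 + D
sqrt(E(-61)/k(-2, 12) + 30296) = sqrt((1 - 61)/(69 - 2) + 30296) = sqrt(-60/67 + 30296) = sqrt(2029772/67) = 2*sqrt(33998681)/67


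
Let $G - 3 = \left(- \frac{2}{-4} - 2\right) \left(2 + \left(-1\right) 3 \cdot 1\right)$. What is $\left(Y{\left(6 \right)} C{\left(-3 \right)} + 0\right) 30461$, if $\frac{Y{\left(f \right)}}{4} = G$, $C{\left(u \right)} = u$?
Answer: $-1644894$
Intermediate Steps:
$G = \frac{9}{2}$ ($G = 3 + \left(- \frac{2}{-4} - 2\right) \left(2 + \left(-1\right) 3 \cdot 1\right) = 3 + \left(\left(-2\right) \left(- \frac{1}{4}\right) - 2\right) \left(2 - 3\right) = 3 + \left(\frac{1}{2} - 2\right) \left(2 - 3\right) = 3 - - \frac{3}{2} = 3 + \frac{3}{2} = \frac{9}{2} \approx 4.5$)
$Y{\left(f \right)} = 18$ ($Y{\left(f \right)} = 4 \cdot \frac{9}{2} = 18$)
$\left(Y{\left(6 \right)} C{\left(-3 \right)} + 0\right) 30461 = \left(18 \left(-3\right) + 0\right) 30461 = \left(-54 + 0\right) 30461 = \left(-54\right) 30461 = -1644894$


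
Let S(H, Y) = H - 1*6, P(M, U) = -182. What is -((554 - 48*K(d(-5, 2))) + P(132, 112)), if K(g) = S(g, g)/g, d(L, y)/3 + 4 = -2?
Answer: -308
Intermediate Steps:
d(L, y) = -18 (d(L, y) = -12 + 3*(-2) = -12 - 6 = -18)
S(H, Y) = -6 + H (S(H, Y) = H - 6 = -6 + H)
K(g) = (-6 + g)/g
-((554 - 48*K(d(-5, 2))) + P(132, 112)) = -((554 - 48*(-6 - 18)/(-18)) - 182) = -((554 - (-8)*(-24)/3) - 182) = -((554 - 48*4/3) - 182) = -((554 - 64) - 182) = -(490 - 182) = -1*308 = -308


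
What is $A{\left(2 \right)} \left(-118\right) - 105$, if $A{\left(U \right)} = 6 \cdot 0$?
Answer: $-105$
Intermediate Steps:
$A{\left(U \right)} = 0$
$A{\left(2 \right)} \left(-118\right) - 105 = 0 \left(-118\right) - 105 = 0 - 105 = -105$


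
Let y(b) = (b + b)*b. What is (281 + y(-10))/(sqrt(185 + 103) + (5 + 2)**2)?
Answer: 23569/2113 - 5772*sqrt(2)/2113 ≈ 7.2911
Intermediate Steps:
y(b) = 2*b**2 (y(b) = (2*b)*b = 2*b**2)
(281 + y(-10))/(sqrt(185 + 103) + (5 + 2)**2) = (281 + 2*(-10)**2)/(sqrt(185 + 103) + (5 + 2)**2) = (281 + 2*100)/(sqrt(288) + 7**2) = (281 + 200)/(12*sqrt(2) + 49) = 481/(49 + 12*sqrt(2))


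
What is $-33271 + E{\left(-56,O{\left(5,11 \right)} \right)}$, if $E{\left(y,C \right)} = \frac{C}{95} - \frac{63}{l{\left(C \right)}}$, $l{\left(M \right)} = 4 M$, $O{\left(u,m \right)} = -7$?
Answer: $- \frac{12642153}{380} \approx -33269.0$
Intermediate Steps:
$E{\left(y,C \right)} = - \frac{63}{4 C} + \frac{C}{95}$ ($E{\left(y,C \right)} = \frac{C}{95} - \frac{63}{4 C} = - \frac{63}{4 C} + \frac{C}{95}$)
$-33271 + E{\left(-56,O{\left(5,11 \right)} \right)} = -33271 + \left(- \frac{63}{4 \left(-7\right)} + \frac{1}{95} \left(-7\right)\right) = -33271 - - \frac{827}{380} = -33271 + \left(\frac{9}{4} - \frac{7}{95}\right) = -33271 + \frac{827}{380} = - \frac{12642153}{380}$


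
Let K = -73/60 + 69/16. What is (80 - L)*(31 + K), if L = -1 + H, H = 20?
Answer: 499163/240 ≈ 2079.8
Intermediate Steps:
L = 19 (L = -1 + 20 = 19)
K = 743/240 (K = -73*1/60 + 69*(1/16) = -73/60 + 69/16 = 743/240 ≈ 3.0958)
(80 - L)*(31 + K) = (80 - 1*19)*(31 + 743/240) = (80 - 19)*(8183/240) = 61*(8183/240) = 499163/240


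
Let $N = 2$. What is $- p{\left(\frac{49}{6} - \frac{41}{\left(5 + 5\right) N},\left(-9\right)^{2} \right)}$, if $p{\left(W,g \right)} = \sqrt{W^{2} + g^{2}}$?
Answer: $- \frac{\sqrt{23754289}}{60} \approx -81.231$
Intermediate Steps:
$- p{\left(\frac{49}{6} - \frac{41}{\left(5 + 5\right) N},\left(-9\right)^{2} \right)} = - \sqrt{\left(\frac{49}{6} - \frac{41}{\left(5 + 5\right) 2}\right)^{2} + \left(\left(-9\right)^{2}\right)^{2}} = - \sqrt{\left(49 \cdot \frac{1}{6} - \frac{41}{10 \cdot 2}\right)^{2} + 81^{2}} = - \sqrt{\left(\frac{49}{6} - \frac{41}{20}\right)^{2} + 6561} = - \sqrt{\left(\frac{367}{60}\right)^{2} + 6561} = - \sqrt{\frac{134689}{3600} + 6561} = - \sqrt{\frac{23754289}{3600}} = - \frac{\sqrt{23754289}}{60}$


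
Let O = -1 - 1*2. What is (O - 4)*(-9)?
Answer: 63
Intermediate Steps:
O = -3 (O = -1 - 2 = -3)
(O - 4)*(-9) = (-3 - 4)*(-9) = -7*(-9) = 63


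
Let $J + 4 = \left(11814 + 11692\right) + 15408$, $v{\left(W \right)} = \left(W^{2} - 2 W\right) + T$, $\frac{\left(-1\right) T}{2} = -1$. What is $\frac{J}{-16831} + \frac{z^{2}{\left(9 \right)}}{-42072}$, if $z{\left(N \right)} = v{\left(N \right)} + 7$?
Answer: $- \frac{71844726}{29504743} \approx -2.435$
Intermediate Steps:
$T = 2$ ($T = \left(-2\right) \left(-1\right) = 2$)
$v{\left(W \right)} = 2 + W^{2} - 2 W$ ($v{\left(W \right)} = \left(W^{2} - 2 W\right) + 2 = 2 + W^{2} - 2 W$)
$J = 38910$ ($J = -4 + \left(\left(11814 + 11692\right) + 15408\right) = -4 + \left(23506 + 15408\right) = -4 + 38914 = 38910$)
$z{\left(N \right)} = 9 + N^{2} - 2 N$ ($z{\left(N \right)} = \left(2 + N^{2} - 2 N\right) + 7 = 9 + N^{2} - 2 N$)
$\frac{J}{-16831} + \frac{z^{2}{\left(9 \right)}}{-42072} = \frac{38910}{-16831} + \frac{\left(9 + 9^{2} - 18\right)^{2}}{-42072} = 38910 \left(- \frac{1}{16831}\right) + \left(9 + 81 - 18\right)^{2} \left(- \frac{1}{42072}\right) = - \frac{38910}{16831} + 72^{2} \left(- \frac{1}{42072}\right) = - \frac{38910}{16831} + 5184 \left(- \frac{1}{42072}\right) = - \frac{38910}{16831} - \frac{216}{1753} = - \frac{71844726}{29504743}$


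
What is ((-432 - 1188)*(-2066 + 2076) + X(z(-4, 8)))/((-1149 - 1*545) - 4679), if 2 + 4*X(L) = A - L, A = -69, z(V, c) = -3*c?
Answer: 64847/25492 ≈ 2.5438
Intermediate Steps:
X(L) = -71/4 - L/4 (X(L) = -1/2 + (-69 - L)/4 = -1/2 + (-69/4 - L/4) = -71/4 - L/4)
((-432 - 1188)*(-2066 + 2076) + X(z(-4, 8)))/((-1149 - 1*545) - 4679) = ((-432 - 1188)*(-2066 + 2076) + (-71/4 - (-3)*8/4))/((-1149 - 1*545) - 4679) = (-1620*10 + (-71/4 - 1/4*(-24)))/((-1149 - 545) - 4679) = (-16200 + (-71/4 + 6))/(-1694 - 4679) = (-16200 - 47/4)/(-6373) = -64847/4*(-1/6373) = 64847/25492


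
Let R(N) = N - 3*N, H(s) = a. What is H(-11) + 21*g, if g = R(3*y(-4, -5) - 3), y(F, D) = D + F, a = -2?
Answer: 1258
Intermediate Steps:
H(s) = -2
R(N) = -2*N
g = 60 (g = -2*(3*(-5 - 4) - 3) = -2*(3*(-9) - 3) = -2*(-27 - 3) = -2*(-30) = 60)
H(-11) + 21*g = -2 + 21*60 = -2 + 1260 = 1258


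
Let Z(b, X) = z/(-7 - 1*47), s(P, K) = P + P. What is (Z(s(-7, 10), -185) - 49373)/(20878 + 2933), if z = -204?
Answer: -444323/214299 ≈ -2.0734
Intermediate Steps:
s(P, K) = 2*P
Z(b, X) = 34/9 (Z(b, X) = -204/(-7 - 1*47) = -204/(-7 - 47) = -204/(-54) = -204*(-1/54) = 34/9)
(Z(s(-7, 10), -185) - 49373)/(20878 + 2933) = (34/9 - 49373)/(20878 + 2933) = -444323/9/23811 = -444323/9*1/23811 = -444323/214299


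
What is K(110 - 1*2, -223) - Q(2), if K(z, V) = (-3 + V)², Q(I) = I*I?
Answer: 51072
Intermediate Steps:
Q(I) = I²
K(110 - 1*2, -223) - Q(2) = (-3 - 223)² - 1*2² = (-226)² - 1*4 = 51076 - 4 = 51072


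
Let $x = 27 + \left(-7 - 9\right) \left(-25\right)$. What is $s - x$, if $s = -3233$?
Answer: $-3660$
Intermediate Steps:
$x = 427$ ($x = 27 + \left(-7 - 9\right) \left(-25\right) = 27 - -400 = 27 + 400 = 427$)
$s - x = -3233 - 427 = -3660$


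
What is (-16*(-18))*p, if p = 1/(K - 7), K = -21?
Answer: -72/7 ≈ -10.286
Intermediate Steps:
p = -1/28 (p = 1/(-21 - 7) = 1/(-28) = -1/28 ≈ -0.035714)
(-16*(-18))*p = -16*(-18)*(-1/28) = 288*(-1/28) = -72/7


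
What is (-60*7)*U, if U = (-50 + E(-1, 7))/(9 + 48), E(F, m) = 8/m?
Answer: 360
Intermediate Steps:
U = -6/7 (U = (-50 + 8/7)/(9 + 48) = (-50 + 8*(1/7))/57 = (-50 + 8/7)*(1/57) = -342/7*1/57 = -6/7 ≈ -0.85714)
(-60*7)*U = -60*7*(-6/7) = -420*(-6/7) = 360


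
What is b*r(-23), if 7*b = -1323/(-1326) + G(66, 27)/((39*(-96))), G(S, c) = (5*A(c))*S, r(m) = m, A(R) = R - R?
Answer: -1449/442 ≈ -3.2783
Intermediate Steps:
A(R) = 0
G(S, c) = 0 (G(S, c) = (5*0)*S = 0*S = 0)
b = 63/442 (b = (-1323/(-1326) + 0/((39*(-96))))/7 = (-1323*(-1/1326) + 0/(-3744))/7 = (441/442 + 0*(-1/3744))/7 = (441/442 + 0)/7 = (⅐)*(441/442) = 63/442 ≈ 0.14253)
b*r(-23) = (63/442)*(-23) = -1449/442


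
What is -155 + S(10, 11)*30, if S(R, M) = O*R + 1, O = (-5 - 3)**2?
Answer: 19075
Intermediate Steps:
O = 64 (O = (-8)**2 = 64)
S(R, M) = 1 + 64*R (S(R, M) = 64*R + 1 = 1 + 64*R)
-155 + S(10, 11)*30 = -155 + (1 + 64*10)*30 = -155 + (1 + 640)*30 = -155 + 641*30 = -155 + 19230 = 19075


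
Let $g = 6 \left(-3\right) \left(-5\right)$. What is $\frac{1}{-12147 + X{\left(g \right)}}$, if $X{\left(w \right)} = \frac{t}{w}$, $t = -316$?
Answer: $- \frac{45}{546773} \approx -8.2301 \cdot 10^{-5}$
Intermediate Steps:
$g = 90$ ($g = \left(-18\right) \left(-5\right) = 90$)
$X{\left(w \right)} = - \frac{316}{w}$
$\frac{1}{-12147 + X{\left(g \right)}} = \frac{1}{-12147 - \frac{316}{90}} = \frac{1}{-12147 - \frac{158}{45}} = \frac{1}{- \frac{546773}{45}} = - \frac{45}{546773}$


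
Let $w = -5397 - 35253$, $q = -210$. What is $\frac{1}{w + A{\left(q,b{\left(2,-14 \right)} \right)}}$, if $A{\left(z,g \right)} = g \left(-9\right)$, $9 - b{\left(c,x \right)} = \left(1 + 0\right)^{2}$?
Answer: $- \frac{1}{40722} \approx -2.4557 \cdot 10^{-5}$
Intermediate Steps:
$b{\left(c,x \right)} = 8$ ($b{\left(c,x \right)} = 9 - \left(1 + 0\right)^{2} = 9 - 1^{2} = 9 - 1 = 8$)
$w = -40650$
$A{\left(z,g \right)} = - 9 g$
$\frac{1}{w + A{\left(q,b{\left(2,-14 \right)} \right)}} = \frac{1}{-40650 - 72} = \frac{1}{-40722} = - \frac{1}{40722}$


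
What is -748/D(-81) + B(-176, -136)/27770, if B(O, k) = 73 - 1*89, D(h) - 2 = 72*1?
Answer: -5193286/513745 ≈ -10.109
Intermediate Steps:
D(h) = 74 (D(h) = 2 + 72*1 = 2 + 72 = 74)
B(O, k) = -16 (B(O, k) = 73 - 89 = -16)
-748/D(-81) + B(-176, -136)/27770 = -748/74 - 16/27770 = -748*1/74 - 16*1/27770 = -374/37 - 8/13885 = -5193286/513745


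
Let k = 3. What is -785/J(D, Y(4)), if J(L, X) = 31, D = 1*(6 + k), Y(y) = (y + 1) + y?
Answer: -785/31 ≈ -25.323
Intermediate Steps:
Y(y) = 1 + 2*y (Y(y) = (1 + y) + y = 1 + 2*y)
D = 9 (D = 1*(6 + 3) = 1*9 = 9)
-785/J(D, Y(4)) = -785/31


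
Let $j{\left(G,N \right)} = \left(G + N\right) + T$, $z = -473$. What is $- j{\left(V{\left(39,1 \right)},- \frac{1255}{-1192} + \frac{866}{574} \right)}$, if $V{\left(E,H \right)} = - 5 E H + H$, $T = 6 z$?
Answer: $\frac{1036383007}{342104} \approx 3029.4$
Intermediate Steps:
$T = -2838$ ($T = 6 \left(-473\right) = -2838$)
$V{\left(E,H \right)} = H - 5 E H$ ($V{\left(E,H \right)} = - 5 E H + H = H - 5 E H$)
$j{\left(G,N \right)} = -2838 + G + N$ ($j{\left(G,N \right)} = \left(G + N\right) - 2838 = -2838 + G + N$)
$- j{\left(V{\left(39,1 \right)},- \frac{1255}{-1192} + \frac{866}{574} \right)} = - (-2838 + 1 \left(1 - 195\right) + \left(- \frac{1255}{-1192} + \frac{866}{574}\right)) = - (-2838 + 1 \left(1 - 195\right) + \left(\left(-1255\right) \left(- \frac{1}{1192}\right) + 866 \cdot \frac{1}{574}\right)) = - (-2838 + 1 \left(-194\right) + \left(\frac{1255}{1192} + \frac{433}{287}\right)) = - (-2838 - 194 + \frac{876321}{342104}) = \left(-1\right) \left(- \frac{1036383007}{342104}\right) = \frac{1036383007}{342104}$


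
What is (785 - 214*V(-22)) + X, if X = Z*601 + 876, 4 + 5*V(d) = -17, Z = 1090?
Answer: 3288249/5 ≈ 6.5765e+5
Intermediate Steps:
V(d) = -21/5 (V(d) = -⅘ + (⅕)*(-17) = -⅘ - 17/5 = -21/5)
X = 655966 (X = 1090*601 + 876 = 655090 + 876 = 655966)
(785 - 214*V(-22)) + X = (785 - 214*(-21/5)) + 655966 = (785 + 4494/5) + 655966 = 8419/5 + 655966 = 3288249/5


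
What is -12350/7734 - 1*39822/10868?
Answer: -110550787/21013278 ≈ -5.2610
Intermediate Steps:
-12350/7734 - 1*39822/10868 = -12350*1/7734 - 39822*1/10868 = -6175/3867 - 19911/5434 = -110550787/21013278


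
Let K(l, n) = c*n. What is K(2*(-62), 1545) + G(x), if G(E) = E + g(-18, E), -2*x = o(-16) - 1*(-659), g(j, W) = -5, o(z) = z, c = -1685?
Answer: -5207303/2 ≈ -2.6037e+6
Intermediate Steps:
K(l, n) = -1685*n
x = -643/2 (x = -(-16 - 1*(-659))/2 = -(-16 + 659)/2 = -½*643 = -643/2 ≈ -321.50)
G(E) = -5 + E (G(E) = E - 5 = -5 + E)
K(2*(-62), 1545) + G(x) = -1685*1545 + (-5 - 643/2) = -2603325 - 653/2 = -5207303/2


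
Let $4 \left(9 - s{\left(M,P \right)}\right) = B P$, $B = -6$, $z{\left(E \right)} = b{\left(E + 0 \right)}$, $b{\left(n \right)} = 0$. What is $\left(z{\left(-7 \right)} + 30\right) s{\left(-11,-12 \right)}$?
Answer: $-270$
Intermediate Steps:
$z{\left(E \right)} = 0$
$s{\left(M,P \right)} = 9 + \frac{3 P}{2}$ ($s{\left(M,P \right)} = 9 - \frac{\left(-6\right) P}{4} = 9 + \frac{3 P}{2}$)
$\left(z{\left(-7 \right)} + 30\right) s{\left(-11,-12 \right)} = \left(0 + 30\right) \left(9 + \frac{3}{2} \left(-12\right)\right) = 30 \left(9 - 18\right) = 30 \left(-9\right) = -270$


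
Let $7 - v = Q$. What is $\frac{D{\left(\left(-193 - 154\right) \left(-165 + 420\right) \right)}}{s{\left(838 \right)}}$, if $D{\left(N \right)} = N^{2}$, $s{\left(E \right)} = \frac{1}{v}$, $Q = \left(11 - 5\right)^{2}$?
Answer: $-227058261525$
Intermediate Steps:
$Q = 36$ ($Q = 6^{2} = 36$)
$v = -29$ ($v = 7 - 36 = -29$)
$s{\left(E \right)} = - \frac{1}{29}$ ($s{\left(E \right)} = \frac{1}{-29} = - \frac{1}{29}$)
$\frac{D{\left(\left(-193 - 154\right) \left(-165 + 420\right) \right)}}{s{\left(838 \right)}} = \frac{\left(\left(-193 - 154\right) \left(-165 + 420\right)\right)^{2}}{- \frac{1}{29}} = \left(\left(-347\right) 255\right)^{2} \left(-29\right) = \left(-88485\right)^{2} \left(-29\right) = 7829595225 \left(-29\right) = -227058261525$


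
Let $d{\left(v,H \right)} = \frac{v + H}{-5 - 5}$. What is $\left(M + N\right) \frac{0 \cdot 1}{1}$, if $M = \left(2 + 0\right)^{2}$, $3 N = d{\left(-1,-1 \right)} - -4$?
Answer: $0$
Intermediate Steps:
$d{\left(v,H \right)} = - \frac{H}{10} - \frac{v}{10}$ ($d{\left(v,H \right)} = \frac{H + v}{-10} = \left(H + v\right) \left(- \frac{1}{10}\right) = - \frac{H}{10} - \frac{v}{10}$)
$N = \frac{7}{5}$ ($N = \frac{\left(\left(- \frac{1}{10}\right) \left(-1\right) - - \frac{1}{10}\right) - -4}{3} = \frac{\left(\frac{1}{10} + \frac{1}{10}\right) + 4}{3} = \frac{\frac{1}{5} + 4}{3} = \frac{1}{3} \cdot \frac{21}{5} = \frac{7}{5} \approx 1.4$)
$M = 4$ ($M = 2^{2} = 4$)
$\left(M + N\right) \frac{0 \cdot 1}{1} = \left(4 + \frac{7}{5}\right) \frac{0 \cdot 1}{1} = \frac{27 \cdot 0 \cdot 1}{5} = \frac{27}{5} \cdot 0 = 0$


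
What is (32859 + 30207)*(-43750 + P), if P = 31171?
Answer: -793307214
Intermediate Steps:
(32859 + 30207)*(-43750 + P) = (32859 + 30207)*(-43750 + 31171) = 63066*(-12579) = -793307214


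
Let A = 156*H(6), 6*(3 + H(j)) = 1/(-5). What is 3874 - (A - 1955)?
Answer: 31511/5 ≈ 6302.2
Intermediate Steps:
H(j) = -91/30 (H(j) = -3 + (⅙)/(-5) = -3 + (⅙)*(-⅕) = -3 - 1/30 = -91/30)
A = -2366/5 (A = 156*(-91/30) = -2366/5 ≈ -473.20)
3874 - (A - 1955) = 3874 - (-2366/5 - 1955) = 3874 - 1*(-12141/5) = 3874 + 12141/5 = 31511/5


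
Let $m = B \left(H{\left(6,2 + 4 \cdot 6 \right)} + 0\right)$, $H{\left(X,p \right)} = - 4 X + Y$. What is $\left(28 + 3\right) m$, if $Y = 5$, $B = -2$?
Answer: $1178$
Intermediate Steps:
$H{\left(X,p \right)} = 5 - 4 X$ ($H{\left(X,p \right)} = - 4 X + 5 = 5 - 4 X$)
$m = 38$ ($m = - 2 \left(\left(5 - 24\right) + 0\right) = - 2 \left(-19 + 0\right) = \left(-2\right) \left(-19\right) = 38$)
$\left(28 + 3\right) m = \left(28 + 3\right) 38 = 31 \cdot 38 = 1178$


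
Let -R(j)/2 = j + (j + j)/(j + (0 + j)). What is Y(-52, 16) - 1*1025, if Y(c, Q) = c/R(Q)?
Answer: -17399/17 ≈ -1023.5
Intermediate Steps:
R(j) = -2 - 2*j (R(j) = -2*(j + (j + j)/(j + (0 + j))) = -2*(j + (2*j)/(j + j)) = -2*(j + (2*j)/((2*j))) = -2*(j + (2*j)*(1/(2*j))) = -2*(j + 1) = -2*(1 + j) = -2 - 2*j)
Y(c, Q) = c/(-2 - 2*Q)
Y(-52, 16) - 1*1025 = -1*(-52)/(2 + 2*16) - 1*1025 = -1*(-52)/(2 + 32) - 1025 = -1*(-52)/34 - 1025 = -1*(-52)*1/34 - 1025 = 26/17 - 1025 = -17399/17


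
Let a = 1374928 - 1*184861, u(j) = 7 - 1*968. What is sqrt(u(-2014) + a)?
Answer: sqrt(1189106) ≈ 1090.5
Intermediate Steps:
u(j) = -961 (u(j) = 7 - 968 = -961)
a = 1190067 (a = 1374928 - 184861 = 1190067)
sqrt(u(-2014) + a) = sqrt(-961 + 1190067) = sqrt(1189106)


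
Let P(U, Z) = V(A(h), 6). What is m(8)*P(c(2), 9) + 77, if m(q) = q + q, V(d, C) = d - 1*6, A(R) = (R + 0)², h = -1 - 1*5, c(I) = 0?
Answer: 557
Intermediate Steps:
h = -6 (h = -1 - 5 = -6)
A(R) = R²
V(d, C) = -6 + d (V(d, C) = d - 6 = -6 + d)
P(U, Z) = 30 (P(U, Z) = -6 + (-6)² = -6 + 36 = 30)
m(q) = 2*q
m(8)*P(c(2), 9) + 77 = (2*8)*30 + 77 = 16*30 + 77 = 480 + 77 = 557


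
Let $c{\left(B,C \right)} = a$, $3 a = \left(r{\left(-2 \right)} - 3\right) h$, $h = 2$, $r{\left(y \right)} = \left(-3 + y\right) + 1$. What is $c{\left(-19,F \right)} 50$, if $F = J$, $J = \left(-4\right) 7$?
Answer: $- \frac{700}{3} \approx -233.33$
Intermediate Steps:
$J = -28$
$F = -28$
$r{\left(y \right)} = -2 + y$
$a = - \frac{14}{3}$ ($a = \frac{\left(\left(-2 - 2\right) - 3\right) 2}{3} = \frac{\left(-4 - 3\right) 2}{3} = \frac{\left(-7\right) 2}{3} = \frac{1}{3} \left(-14\right) = - \frac{14}{3} \approx -4.6667$)
$c{\left(B,C \right)} = - \frac{14}{3}$
$c{\left(-19,F \right)} 50 = \left(- \frac{14}{3}\right) 50 = - \frac{700}{3}$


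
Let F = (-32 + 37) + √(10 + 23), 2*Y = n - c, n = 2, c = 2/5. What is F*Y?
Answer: 4 + 4*√33/5 ≈ 8.5956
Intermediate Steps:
c = ⅖ (c = 2*(⅕) = ⅖ ≈ 0.40000)
Y = ⅘ (Y = (2 - 1*⅖)/2 = (2 - ⅖)/2 = (½)*(8/5) = ⅘ ≈ 0.80000)
F = 5 + √33 ≈ 10.745
F*Y = (5 + √33)*(⅘) = 4 + 4*√33/5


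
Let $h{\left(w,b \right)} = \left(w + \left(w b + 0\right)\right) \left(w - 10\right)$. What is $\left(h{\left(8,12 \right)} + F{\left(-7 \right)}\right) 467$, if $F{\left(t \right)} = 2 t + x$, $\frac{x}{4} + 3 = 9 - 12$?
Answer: $-114882$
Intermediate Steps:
$x = -24$ ($x = -12 + 4 \left(9 - 12\right) = -12 + 4 \left(-3\right) = -12 - 12 = -24$)
$F{\left(t \right)} = -24 + 2 t$ ($F{\left(t \right)} = 2 t - 24 = -24 + 2 t$)
$h{\left(w,b \right)} = \left(-10 + w\right) \left(w + b w\right)$ ($h{\left(w,b \right)} = \left(w + \left(b w + 0\right)\right) \left(-10 + w\right) = \left(w + b w\right) \left(-10 + w\right) = \left(-10 + w\right) \left(w + b w\right)$)
$\left(h{\left(8,12 \right)} + F{\left(-7 \right)}\right) 467 = \left(8 \left(-10 + 8 - 120 + 12 \cdot 8\right) + \left(-24 + 2 \left(-7\right)\right)\right) 467 = \left(8 \left(-10 + 8 - 120 + 96\right) - 38\right) 467 = \left(8 \left(-26\right) - 38\right) 467 = \left(-208 - 38\right) 467 = \left(-246\right) 467 = -114882$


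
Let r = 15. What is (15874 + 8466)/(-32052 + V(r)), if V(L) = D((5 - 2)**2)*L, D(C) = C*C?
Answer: -24340/30837 ≈ -0.78931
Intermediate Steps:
D(C) = C**2
V(L) = 81*L (V(L) = ((5 - 2)**2)**2*L = (3**2)**2*L = 9**2*L = 81*L)
(15874 + 8466)/(-32052 + V(r)) = (15874 + 8466)/(-32052 + 81*15) = 24340/(-32052 + 1215) = 24340/(-30837) = 24340*(-1/30837) = -24340/30837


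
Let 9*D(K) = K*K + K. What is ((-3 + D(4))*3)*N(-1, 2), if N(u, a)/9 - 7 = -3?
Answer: -84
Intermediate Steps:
N(u, a) = 36 (N(u, a) = 63 + 9*(-3) = 63 - 27 = 36)
D(K) = K/9 + K²/9 (D(K) = (K*K + K)/9 = (K² + K)/9 = (K + K²)/9 = K/9 + K²/9)
((-3 + D(4))*3)*N(-1, 2) = ((-3 + (⅑)*4*(1 + 4))*3)*36 = ((-3 + (⅑)*4*5)*3)*36 = ((-3 + 20/9)*3)*36 = -7/9*3*36 = -7/3*36 = -84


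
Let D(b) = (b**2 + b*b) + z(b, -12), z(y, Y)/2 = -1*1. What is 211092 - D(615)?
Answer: -545356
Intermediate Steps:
z(y, Y) = -2 (z(y, Y) = 2*(-1*1) = 2*(-1) = -2)
D(b) = -2 + 2*b**2 (D(b) = (b**2 + b*b) - 2 = (b**2 + b**2) - 2 = 2*b**2 - 2 = -2 + 2*b**2)
211092 - D(615) = 211092 - (-2 + 2*615**2) = 211092 - (-2 + 2*378225) = 211092 - (-2 + 756450) = 211092 - 1*756448 = 211092 - 756448 = -545356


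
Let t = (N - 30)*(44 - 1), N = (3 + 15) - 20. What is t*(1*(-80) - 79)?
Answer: 218784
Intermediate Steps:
N = -2 (N = 18 - 20 = -2)
t = -1376 (t = (-2 - 30)*(44 - 1) = -32*43 = -1376)
t*(1*(-80) - 79) = -1376*(1*(-80) - 79) = -1376*(-80 - 79) = -1376*(-159) = 218784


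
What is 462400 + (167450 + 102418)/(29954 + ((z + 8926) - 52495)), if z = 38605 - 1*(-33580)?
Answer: 13541518934/29285 ≈ 4.6240e+5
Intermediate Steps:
z = 72185 (z = 38605 + 33580 = 72185)
462400 + (167450 + 102418)/(29954 + ((z + 8926) - 52495)) = 462400 + (167450 + 102418)/(29954 + ((72185 + 8926) - 52495)) = 462400 + 269868/(29954 + (81111 - 52495)) = 462400 + 269868/(29954 + 28616) = 462400 + 269868/58570 = 462400 + 269868*(1/58570) = 462400 + 134934/29285 = 13541518934/29285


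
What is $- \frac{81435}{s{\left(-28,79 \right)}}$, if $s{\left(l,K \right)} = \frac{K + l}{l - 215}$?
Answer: $\frac{6596235}{17} \approx 3.8801 \cdot 10^{5}$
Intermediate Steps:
$s{\left(l,K \right)} = \frac{K + l}{-215 + l}$
$- \frac{81435}{s{\left(-28,79 \right)}} = - \frac{81435}{\frac{1}{-215 - 28} \left(79 - 28\right)} = - \frac{81435}{\frac{1}{-243} \cdot 51} = - \frac{81435}{\left(- \frac{1}{243}\right) 51} = - \frac{81435}{- \frac{17}{81}} = \left(-81435\right) \left(- \frac{81}{17}\right) = \frac{6596235}{17}$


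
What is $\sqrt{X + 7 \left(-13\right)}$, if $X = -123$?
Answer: $i \sqrt{214} \approx 14.629 i$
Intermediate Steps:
$\sqrt{X + 7 \left(-13\right)} = \sqrt{-123 + 7 \left(-13\right)} = \sqrt{-123 - 91} = \sqrt{-214} = i \sqrt{214}$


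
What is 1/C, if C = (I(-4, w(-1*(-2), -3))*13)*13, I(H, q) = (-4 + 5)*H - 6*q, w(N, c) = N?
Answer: -1/2704 ≈ -0.00036982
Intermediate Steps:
I(H, q) = H - 6*q (I(H, q) = 1*H - 6*q = H - 6*q)
C = -2704 (C = ((-4 - (-6)*(-2))*13)*13 = ((-4 - 6*2)*13)*13 = ((-4 - 12)*13)*13 = -16*13*13 = -208*13 = -2704)
1/C = 1/(-2704) = -1/2704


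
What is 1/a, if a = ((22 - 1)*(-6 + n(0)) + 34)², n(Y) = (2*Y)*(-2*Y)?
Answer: 1/8464 ≈ 0.00011815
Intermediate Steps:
n(Y) = -4*Y²
a = 8464 (a = ((22 - 1)*(-6 - 4*0²) + 34)² = (21*(-6 - 4*0) + 34)² = (21*(-6 + 0) + 34)² = (21*(-6) + 34)² = (-126 + 34)² = (-92)² = 8464)
1/a = 1/8464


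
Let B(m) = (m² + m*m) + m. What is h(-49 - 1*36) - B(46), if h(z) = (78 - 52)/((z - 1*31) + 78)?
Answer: -81295/19 ≈ -4278.7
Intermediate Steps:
h(z) = 26/(47 + z) (h(z) = 26/((z - 31) + 78) = 26/((-31 + z) + 78) = 26/(47 + z))
B(m) = m + 2*m² (B(m) = (m² + m²) + m = 2*m² + m = m + 2*m²)
h(-49 - 1*36) - B(46) = 26/(47 + (-49 - 1*36)) - 46*(1 + 2*46) = 26/(47 + (-49 - 36)) - 46*(1 + 92) = 26/(47 - 85) - 46*93 = 26/(-38) - 1*4278 = 26*(-1/38) - 4278 = -13/19 - 4278 = -81295/19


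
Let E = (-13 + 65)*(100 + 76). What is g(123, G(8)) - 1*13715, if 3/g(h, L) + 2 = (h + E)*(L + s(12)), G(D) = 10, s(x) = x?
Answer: -932839439/68016 ≈ -13715.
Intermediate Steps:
E = 9152 (E = 52*176 = 9152)
g(h, L) = 3/(-2 + (12 + L)*(9152 + h)) (g(h, L) = 3/(-2 + (h + 9152)*(L + 12)) = 3/(-2 + (9152 + h)*(12 + L)) = 3/(-2 + (12 + L)*(9152 + h)))
g(123, G(8)) - 1*13715 = 3/(109822 + 12*123 + 9152*10 + 10*123) - 1*13715 = 3/(109822 + 1476 + 91520 + 1230) - 13715 = 3/204048 - 13715 = 3*(1/204048) - 13715 = 1/68016 - 13715 = -932839439/68016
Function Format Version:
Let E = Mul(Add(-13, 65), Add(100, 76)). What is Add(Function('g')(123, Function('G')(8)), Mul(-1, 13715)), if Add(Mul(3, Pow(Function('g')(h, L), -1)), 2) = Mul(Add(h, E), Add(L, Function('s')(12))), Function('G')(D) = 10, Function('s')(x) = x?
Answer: Rational(-932839439, 68016) ≈ -13715.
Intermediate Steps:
E = 9152 (E = Mul(52, 176) = 9152)
Function('g')(h, L) = Mul(3, Pow(Add(-2, Mul(Add(12, L), Add(9152, h))), -1)) (Function('g')(h, L) = Mul(3, Pow(Add(-2, Mul(Add(h, 9152), Add(L, 12))), -1)) = Mul(3, Pow(Add(-2, Mul(Add(9152, h), Add(12, L))), -1)) = Mul(3, Pow(Add(-2, Mul(Add(12, L), Add(9152, h))), -1)))
Add(Function('g')(123, Function('G')(8)), Mul(-1, 13715)) = Add(Mul(3, Pow(Add(109822, Mul(12, 123), Mul(9152, 10), Mul(10, 123)), -1)), Mul(-1, 13715)) = Add(Mul(3, Pow(Add(109822, 1476, 91520, 1230), -1)), -13715) = Add(Mul(3, Pow(204048, -1)), -13715) = Add(Mul(3, Rational(1, 204048)), -13715) = Add(Rational(1, 68016), -13715) = Rational(-932839439, 68016)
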